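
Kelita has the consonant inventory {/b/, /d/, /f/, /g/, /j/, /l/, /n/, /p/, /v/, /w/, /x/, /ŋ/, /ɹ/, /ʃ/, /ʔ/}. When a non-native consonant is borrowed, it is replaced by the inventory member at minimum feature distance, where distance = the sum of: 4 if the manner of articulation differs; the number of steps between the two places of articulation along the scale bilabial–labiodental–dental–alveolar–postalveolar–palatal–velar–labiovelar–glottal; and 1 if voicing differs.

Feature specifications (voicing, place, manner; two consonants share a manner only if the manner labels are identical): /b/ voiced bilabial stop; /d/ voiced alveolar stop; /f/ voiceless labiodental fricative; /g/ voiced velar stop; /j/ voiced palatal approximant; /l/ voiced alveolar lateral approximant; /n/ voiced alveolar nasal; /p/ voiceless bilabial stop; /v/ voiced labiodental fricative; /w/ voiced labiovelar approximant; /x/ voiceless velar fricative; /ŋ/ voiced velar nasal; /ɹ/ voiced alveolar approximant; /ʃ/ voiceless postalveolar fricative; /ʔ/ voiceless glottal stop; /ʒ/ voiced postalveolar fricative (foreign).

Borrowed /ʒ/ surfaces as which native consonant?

ʃ

/ʃ/ is closest: same manner (fricative), place distance 0 (postalveolar→postalveolar), voicing differs (+1); total 1. Next closest is /v/ at distance 3.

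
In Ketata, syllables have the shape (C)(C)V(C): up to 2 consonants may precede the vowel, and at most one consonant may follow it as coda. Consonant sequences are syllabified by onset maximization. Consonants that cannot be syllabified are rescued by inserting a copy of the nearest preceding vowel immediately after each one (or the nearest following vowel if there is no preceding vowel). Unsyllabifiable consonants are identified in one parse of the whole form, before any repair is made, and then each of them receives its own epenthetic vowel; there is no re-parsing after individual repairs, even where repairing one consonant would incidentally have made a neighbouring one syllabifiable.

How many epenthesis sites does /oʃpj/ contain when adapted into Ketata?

2

The unsyllabifiable consonants are /p/, /j/; each receives one epenthetic vowel.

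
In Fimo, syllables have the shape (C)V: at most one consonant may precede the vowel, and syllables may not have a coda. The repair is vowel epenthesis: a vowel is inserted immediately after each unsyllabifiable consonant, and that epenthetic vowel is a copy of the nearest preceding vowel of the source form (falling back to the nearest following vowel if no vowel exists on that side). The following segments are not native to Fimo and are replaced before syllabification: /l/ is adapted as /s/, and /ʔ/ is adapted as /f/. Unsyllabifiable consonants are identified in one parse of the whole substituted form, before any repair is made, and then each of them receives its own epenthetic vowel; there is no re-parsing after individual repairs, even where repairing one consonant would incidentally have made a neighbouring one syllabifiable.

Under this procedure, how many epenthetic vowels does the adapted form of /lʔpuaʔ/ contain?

After substitution the input is /sfpuaf/.
The unsyllabifiable consonants are /s/, /f/, /f/; each receives one epenthetic vowel.

3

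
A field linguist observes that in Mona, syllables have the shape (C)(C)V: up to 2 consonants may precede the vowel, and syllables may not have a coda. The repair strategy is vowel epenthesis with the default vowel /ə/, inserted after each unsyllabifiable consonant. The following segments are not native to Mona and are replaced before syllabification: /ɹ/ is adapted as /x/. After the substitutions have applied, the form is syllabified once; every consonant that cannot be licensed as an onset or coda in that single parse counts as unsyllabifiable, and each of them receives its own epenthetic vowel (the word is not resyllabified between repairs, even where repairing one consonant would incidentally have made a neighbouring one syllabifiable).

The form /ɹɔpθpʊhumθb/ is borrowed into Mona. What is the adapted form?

xɔpəθpʊhuməθəbə

Substitution: /ɹ/ → /x/, giving /xɔpθpʊhumθb/.
The consonants /p/, /m/, /θ/, /b/ cannot be parsed into a legal (C)(C)V syllable (no codas are permitted; onsets may contain at most 2 consonants).
Inserting the epenthetic vowel yields /p/ → /pə/, /m/ → /mə/, /θ/ → /θə/, /b/ → /bə/.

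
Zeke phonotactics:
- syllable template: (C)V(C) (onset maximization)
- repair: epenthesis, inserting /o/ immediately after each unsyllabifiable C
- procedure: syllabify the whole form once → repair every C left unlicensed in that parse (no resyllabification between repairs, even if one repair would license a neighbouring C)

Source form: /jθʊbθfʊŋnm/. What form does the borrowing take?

Under (C)V(C), the unsyllabifiable consonants are /j/, /θ/, /n/, /m/ (at most one coda consonant is licensed; onsets are limited to one consonant).
Each unlicensed consonant becomes the onset of a new syllable: /j/ → /jo/, /θ/ → /θo/, /n/ → /no/, /m/ → /mo/.

joθʊbθofʊŋnomo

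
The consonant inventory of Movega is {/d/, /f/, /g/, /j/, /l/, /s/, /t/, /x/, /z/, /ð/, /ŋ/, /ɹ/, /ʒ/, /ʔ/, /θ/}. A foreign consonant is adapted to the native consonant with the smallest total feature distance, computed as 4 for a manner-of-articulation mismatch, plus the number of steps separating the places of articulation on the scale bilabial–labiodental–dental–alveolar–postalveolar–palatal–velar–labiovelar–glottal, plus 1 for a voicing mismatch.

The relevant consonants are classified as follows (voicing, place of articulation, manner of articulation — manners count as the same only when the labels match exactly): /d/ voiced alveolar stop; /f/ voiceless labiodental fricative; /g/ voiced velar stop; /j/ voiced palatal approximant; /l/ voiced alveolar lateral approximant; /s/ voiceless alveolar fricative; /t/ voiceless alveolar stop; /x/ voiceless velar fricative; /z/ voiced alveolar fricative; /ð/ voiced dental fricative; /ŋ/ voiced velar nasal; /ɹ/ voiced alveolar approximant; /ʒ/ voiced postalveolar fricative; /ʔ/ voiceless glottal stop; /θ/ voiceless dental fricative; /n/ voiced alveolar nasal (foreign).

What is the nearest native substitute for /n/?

/ŋ/ is closest: same manner (nasal), place distance 3 (alveolar→velar), same voicing; total 3. Next closest is /d/ at distance 4.

ŋ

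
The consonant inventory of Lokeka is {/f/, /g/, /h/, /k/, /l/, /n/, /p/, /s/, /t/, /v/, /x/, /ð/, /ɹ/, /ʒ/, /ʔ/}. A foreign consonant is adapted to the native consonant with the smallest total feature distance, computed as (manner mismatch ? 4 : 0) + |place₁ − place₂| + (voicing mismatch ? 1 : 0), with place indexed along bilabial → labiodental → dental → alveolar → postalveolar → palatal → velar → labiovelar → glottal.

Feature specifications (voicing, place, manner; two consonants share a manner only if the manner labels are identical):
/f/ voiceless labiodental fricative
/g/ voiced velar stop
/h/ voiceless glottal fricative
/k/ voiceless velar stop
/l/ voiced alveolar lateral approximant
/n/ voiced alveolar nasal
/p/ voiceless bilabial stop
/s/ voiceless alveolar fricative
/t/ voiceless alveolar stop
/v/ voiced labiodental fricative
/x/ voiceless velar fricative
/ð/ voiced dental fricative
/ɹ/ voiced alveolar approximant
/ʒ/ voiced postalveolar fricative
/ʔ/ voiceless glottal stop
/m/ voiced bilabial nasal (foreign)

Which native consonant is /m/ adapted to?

n

/n/ is closest: same manner (nasal), place distance 3 (bilabial→alveolar), same voicing; total 3. Next closest is /p/ at distance 5.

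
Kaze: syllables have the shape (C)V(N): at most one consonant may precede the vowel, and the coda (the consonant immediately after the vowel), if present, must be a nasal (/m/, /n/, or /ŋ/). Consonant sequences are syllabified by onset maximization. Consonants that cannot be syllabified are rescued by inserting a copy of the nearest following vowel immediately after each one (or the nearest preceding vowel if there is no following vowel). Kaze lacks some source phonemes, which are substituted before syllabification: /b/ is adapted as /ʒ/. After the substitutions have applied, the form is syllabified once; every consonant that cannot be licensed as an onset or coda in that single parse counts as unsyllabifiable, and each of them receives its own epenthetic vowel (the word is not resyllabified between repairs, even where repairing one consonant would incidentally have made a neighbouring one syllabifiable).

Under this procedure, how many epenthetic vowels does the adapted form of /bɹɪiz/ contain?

2

After substitution the input is /ʒɹɪiz/.
The unsyllabifiable consonants are /ʒ/, /z/; each receives one epenthetic vowel.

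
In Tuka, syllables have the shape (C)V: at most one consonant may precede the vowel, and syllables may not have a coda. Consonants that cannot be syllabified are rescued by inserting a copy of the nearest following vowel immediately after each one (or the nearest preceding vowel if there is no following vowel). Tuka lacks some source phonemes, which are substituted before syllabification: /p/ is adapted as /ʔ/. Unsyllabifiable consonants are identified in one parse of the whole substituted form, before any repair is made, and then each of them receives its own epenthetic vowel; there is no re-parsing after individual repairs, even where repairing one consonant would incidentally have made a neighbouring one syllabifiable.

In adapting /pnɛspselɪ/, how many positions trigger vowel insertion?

3

After substitution the input is /ʔnɛsʔselɪ/.
The unsyllabifiable consonants are /ʔ/, /s/, /ʔ/; each receives one epenthetic vowel.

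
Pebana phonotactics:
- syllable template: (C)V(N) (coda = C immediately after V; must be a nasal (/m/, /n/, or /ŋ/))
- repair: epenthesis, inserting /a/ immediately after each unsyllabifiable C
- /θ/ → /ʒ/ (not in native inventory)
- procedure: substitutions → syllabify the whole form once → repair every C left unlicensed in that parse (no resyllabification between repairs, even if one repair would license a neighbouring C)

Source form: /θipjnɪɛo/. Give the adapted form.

Substitution: /θ/ → /ʒ/, giving /ʒipjnɪɛo/.
The consonants /p/, /j/ cannot be parsed into a legal (C)V(N) syllable (only a nasal (/m/, /n/, or /ŋ/) is licensed in coda position; onsets are limited to one consonant).
Each unlicensed consonant becomes the onset of a new syllable: /p/ → /pa/, /j/ → /ja/.

ʒipajanɪɛo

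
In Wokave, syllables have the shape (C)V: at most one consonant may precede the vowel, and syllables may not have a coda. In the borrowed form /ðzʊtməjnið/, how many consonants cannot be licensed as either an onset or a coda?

4

Syllabifying with onset maximization leaves /ð/, /t/, /j/, /ð/ stranded (no codas are permitted; onsets are limited to one consonant).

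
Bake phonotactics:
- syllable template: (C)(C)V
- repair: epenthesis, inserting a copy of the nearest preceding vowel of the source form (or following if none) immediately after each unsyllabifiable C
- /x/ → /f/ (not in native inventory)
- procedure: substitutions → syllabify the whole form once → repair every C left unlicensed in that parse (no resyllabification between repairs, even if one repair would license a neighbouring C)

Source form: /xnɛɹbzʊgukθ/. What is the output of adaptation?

fnɛɹɛbzʊgukuθu

Substitution: /x/ → /f/, giving /fnɛɹbzʊgukθ/.
The consonants /ɹ/, /k/, /θ/ cannot be parsed into a legal (C)(C)V syllable (no codas are permitted; onsets may contain at most 2 consonants).
Each unlicensed consonant becomes the onset of a new syllable: /ɹ/ → /ɹɛ/, /k/ → /ku/, /θ/ → /θu/.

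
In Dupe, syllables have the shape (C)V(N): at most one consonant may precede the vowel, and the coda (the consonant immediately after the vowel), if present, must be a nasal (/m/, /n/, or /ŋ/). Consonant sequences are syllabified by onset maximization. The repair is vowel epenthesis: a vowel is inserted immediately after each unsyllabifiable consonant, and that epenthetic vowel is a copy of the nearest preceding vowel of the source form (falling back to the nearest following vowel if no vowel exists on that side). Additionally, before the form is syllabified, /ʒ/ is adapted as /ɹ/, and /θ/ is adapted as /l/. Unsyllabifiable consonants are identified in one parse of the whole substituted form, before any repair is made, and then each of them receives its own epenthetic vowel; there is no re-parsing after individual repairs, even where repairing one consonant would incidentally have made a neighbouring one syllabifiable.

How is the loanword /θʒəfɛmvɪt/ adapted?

Substitution: /θ/ → /l/, /ʒ/ → /ɹ/, giving /lɹəfɛmvɪt/.
The consonants /l/, /t/ cannot be parsed into a legal (C)V(N) syllable (only a nasal (/m/, /n/, or /ŋ/) is licensed in coda position; onsets are limited to one consonant).
Each unlicensed consonant becomes the onset of a new syllable: /l/ → /lə/, /t/ → /tɪ/.

ləɹəfɛmvɪtɪ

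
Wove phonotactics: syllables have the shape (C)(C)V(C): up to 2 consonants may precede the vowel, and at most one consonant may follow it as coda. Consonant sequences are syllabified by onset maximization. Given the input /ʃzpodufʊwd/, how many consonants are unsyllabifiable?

The consonants /ʃ/, /d/ cannot be parsed into a legal (C)(C)V(C) syllable (at most one coda consonant is licensed; onsets may contain at most 2 consonants).

2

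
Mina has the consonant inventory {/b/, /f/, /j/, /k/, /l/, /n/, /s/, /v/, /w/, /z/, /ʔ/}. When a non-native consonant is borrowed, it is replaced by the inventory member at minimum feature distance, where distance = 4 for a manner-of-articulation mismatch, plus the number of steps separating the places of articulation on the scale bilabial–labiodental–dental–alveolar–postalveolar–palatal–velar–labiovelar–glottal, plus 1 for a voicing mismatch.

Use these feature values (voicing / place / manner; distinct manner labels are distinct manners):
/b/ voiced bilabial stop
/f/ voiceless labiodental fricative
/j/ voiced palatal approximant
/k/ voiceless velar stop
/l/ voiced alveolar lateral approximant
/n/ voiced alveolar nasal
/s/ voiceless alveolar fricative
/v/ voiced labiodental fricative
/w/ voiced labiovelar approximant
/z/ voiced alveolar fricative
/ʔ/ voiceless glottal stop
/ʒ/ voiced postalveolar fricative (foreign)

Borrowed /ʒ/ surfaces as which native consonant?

/z/ is closest: same manner (fricative), place distance 1 (postalveolar→alveolar), same voicing; total 1. Next closest is /s/ at distance 2.

z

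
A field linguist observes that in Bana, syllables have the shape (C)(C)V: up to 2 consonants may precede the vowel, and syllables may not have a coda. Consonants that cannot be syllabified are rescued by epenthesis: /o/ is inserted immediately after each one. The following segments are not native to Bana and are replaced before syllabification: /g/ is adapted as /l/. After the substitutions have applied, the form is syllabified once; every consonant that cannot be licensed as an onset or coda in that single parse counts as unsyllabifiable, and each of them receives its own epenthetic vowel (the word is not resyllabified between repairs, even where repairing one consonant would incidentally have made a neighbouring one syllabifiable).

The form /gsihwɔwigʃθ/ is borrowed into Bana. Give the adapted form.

lsihwɔwiloʃoθo

Substitution: /g/ → /l/, giving /lsihwɔwilʃθ/.
Under (C)(C)V, the unsyllabifiable consonants are /l/, /ʃ/, /θ/ (no codas are permitted; onsets may contain at most 2 consonants).
Epenthesis after each stranded consonant: /l/ → /lo/, /ʃ/ → /ʃo/, /θ/ → /θo/.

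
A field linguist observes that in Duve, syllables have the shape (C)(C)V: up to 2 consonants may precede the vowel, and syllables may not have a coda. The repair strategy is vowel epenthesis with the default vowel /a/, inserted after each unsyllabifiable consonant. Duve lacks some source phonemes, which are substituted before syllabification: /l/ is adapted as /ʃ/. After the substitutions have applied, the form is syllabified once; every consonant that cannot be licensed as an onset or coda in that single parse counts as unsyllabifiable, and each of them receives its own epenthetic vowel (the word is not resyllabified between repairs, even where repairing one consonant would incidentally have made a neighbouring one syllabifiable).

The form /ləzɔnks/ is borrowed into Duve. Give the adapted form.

ʃəzɔnakasa

Substitution: /l/ → /ʃ/, giving /ʃəzɔnks/.
Syllabifying with onset maximization leaves /n/, /k/, /s/ stranded (no codas are permitted; onsets may contain at most 2 consonants).
Each unlicensed consonant becomes the onset of a new syllable: /n/ → /na/, /k/ → /ka/, /s/ → /sa/.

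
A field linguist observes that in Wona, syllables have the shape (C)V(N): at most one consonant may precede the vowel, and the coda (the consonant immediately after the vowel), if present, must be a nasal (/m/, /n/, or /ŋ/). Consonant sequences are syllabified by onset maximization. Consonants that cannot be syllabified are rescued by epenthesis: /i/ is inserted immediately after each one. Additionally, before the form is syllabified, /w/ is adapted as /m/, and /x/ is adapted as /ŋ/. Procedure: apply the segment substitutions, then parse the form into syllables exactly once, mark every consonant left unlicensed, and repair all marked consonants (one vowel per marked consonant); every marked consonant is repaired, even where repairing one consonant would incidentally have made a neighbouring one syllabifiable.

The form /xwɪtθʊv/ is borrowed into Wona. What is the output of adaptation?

Substitution: /x/ → /ŋ/, /w/ → /m/, giving /ŋmɪtθʊv/.
The consonants /ŋ/, /t/, /v/ cannot be parsed into a legal (C)V(N) syllable (only a nasal (/m/, /n/, or /ŋ/) is licensed in coda position; onsets are limited to one consonant).
Epenthesis after each stranded consonant: /ŋ/ → /ŋi/, /t/ → /ti/, /v/ → /vi/.

ŋimɪtiθʊvi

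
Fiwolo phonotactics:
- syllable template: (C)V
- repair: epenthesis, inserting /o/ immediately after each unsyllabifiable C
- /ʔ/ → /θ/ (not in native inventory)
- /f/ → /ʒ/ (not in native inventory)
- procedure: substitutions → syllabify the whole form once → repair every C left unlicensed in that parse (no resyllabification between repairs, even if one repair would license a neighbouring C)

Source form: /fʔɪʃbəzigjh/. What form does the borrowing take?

Substitution: /f/ → /ʒ/, /ʔ/ → /θ/, giving /ʒθɪʃbəzigjh/.
The consonants /ʒ/, /ʃ/, /g/, /j/, /h/ cannot be parsed into a legal (C)V syllable (no codas are permitted; onsets are limited to one consonant).
Inserting the epenthetic vowel yields /ʒ/ → /ʒo/, /ʃ/ → /ʃo/, /g/ → /go/, /j/ → /jo/, /h/ → /ho/.

ʒoθɪʃobəzigojoho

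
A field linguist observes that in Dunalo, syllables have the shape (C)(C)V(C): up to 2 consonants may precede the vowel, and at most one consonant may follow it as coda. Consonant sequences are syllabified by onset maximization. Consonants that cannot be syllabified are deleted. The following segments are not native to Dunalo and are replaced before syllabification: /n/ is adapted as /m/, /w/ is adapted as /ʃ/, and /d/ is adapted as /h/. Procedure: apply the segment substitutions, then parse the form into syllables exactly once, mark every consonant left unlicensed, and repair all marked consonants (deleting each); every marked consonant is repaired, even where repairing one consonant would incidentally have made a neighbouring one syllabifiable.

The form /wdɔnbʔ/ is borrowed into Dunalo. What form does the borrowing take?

ʃhɔm

Substitution: /w/ → /ʃ/, /d/ → /h/, /n/ → /m/, giving /ʃhɔmbʔ/.
The consonants /b/, /ʔ/ cannot be parsed into a legal (C)(C)V(C) syllable (at most one coda consonant is licensed; onsets may contain at most 2 consonants).
Deletion applies to /b/, /ʔ/.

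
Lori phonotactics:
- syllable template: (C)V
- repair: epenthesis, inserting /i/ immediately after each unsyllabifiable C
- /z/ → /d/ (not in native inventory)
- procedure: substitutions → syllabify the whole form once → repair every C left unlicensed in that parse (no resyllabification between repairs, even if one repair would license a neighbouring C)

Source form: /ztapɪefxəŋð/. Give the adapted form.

Substitution: /z/ → /d/, giving /dtapɪefxəŋð/.
Under (C)V, the unsyllabifiable consonants are /d/, /f/, /ŋ/, /ð/ (no codas are permitted; onsets are limited to one consonant).
Epenthesis after each stranded consonant: /d/ → /di/, /f/ → /fi/, /ŋ/ → /ŋi/, /ð/ → /ði/.

ditapɪefixəŋiði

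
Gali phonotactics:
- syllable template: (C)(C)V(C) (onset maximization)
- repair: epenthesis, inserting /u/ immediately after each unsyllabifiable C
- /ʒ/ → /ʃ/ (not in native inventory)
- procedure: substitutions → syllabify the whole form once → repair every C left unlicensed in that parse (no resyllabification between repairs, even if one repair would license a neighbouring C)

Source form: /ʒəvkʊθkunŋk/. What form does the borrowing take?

ʃəvkʊθkunŋuku

Substitution: /ʒ/ → /ʃ/, giving /ʃəvkʊθkunŋk/.
Under (C)(C)V(C), the unsyllabifiable consonants are /ŋ/, /k/ (at most one coda consonant is licensed; onsets may contain at most 2 consonants).
Epenthesis after each stranded consonant: /ŋ/ → /ŋu/, /k/ → /ku/.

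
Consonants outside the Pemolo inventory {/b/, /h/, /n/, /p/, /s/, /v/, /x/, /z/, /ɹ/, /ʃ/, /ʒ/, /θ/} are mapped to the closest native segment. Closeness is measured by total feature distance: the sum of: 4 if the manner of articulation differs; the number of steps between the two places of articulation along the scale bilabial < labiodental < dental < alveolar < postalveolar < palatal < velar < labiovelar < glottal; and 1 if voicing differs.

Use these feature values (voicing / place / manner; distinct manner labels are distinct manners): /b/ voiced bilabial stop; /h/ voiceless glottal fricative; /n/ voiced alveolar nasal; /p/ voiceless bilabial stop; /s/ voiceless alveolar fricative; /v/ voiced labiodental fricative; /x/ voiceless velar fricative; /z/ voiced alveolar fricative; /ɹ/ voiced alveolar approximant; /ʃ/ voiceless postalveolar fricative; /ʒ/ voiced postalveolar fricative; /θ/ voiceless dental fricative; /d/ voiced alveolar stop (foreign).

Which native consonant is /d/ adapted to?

/b/ is closest: same manner (stop), place distance 3 (alveolar→bilabial), same voicing; total 3. Next closest is /n/ at distance 4.

b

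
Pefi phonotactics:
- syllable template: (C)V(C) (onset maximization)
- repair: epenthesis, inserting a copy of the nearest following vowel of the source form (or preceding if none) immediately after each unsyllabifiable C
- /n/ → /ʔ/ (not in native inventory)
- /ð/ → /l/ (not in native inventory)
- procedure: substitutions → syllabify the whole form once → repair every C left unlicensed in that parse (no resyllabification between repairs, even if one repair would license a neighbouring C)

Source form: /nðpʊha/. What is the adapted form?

Substitution: /n/ → /ʔ/, /ð/ → /l/, giving /ʔlpʊha/.
Syllabifying with onset maximization leaves /ʔ/, /l/ stranded (at most one coda consonant is licensed; onsets are limited to one consonant).
Inserting the epenthetic vowel yields /ʔ/ → /ʔʊ/, /l/ → /lʊ/.

ʔʊlʊpʊha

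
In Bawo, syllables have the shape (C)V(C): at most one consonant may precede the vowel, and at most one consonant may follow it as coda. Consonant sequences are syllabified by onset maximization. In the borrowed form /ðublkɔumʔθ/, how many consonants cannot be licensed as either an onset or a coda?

The consonants /l/, /ʔ/, /θ/ cannot be parsed into a legal (C)V(C) syllable (at most one coda consonant is licensed; onsets are limited to one consonant).

3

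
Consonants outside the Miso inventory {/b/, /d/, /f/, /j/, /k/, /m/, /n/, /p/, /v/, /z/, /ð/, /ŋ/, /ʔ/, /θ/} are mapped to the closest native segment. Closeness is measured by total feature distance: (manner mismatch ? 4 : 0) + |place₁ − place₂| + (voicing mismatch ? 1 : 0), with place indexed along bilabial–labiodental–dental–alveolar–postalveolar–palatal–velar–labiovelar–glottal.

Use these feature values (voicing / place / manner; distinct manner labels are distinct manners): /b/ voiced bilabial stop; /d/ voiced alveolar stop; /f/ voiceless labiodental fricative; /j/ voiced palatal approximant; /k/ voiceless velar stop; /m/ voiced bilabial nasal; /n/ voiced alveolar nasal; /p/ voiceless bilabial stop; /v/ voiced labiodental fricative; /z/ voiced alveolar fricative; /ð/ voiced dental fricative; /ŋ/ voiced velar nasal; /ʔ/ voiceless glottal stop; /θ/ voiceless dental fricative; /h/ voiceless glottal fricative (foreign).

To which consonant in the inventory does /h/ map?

ʔ

/ʔ/ is closest: manner differs (fricative→stop, +4), place distance 0 (glottal→glottal), same voicing; total 4. Next closest is /k/ at distance 6.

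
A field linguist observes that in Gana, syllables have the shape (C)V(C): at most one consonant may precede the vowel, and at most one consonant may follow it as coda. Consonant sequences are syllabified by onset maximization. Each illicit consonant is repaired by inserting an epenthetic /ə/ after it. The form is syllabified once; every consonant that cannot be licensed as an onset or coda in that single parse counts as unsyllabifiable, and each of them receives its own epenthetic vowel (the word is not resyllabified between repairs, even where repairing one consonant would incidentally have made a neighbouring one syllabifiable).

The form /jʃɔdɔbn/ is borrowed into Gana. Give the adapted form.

jəʃɔdɔbnə

Under (C)V(C), the unsyllabifiable consonants are /j/, /n/ (at most one coda consonant is licensed; onsets are limited to one consonant).
Inserting the epenthetic vowel yields /j/ → /jə/, /n/ → /nə/.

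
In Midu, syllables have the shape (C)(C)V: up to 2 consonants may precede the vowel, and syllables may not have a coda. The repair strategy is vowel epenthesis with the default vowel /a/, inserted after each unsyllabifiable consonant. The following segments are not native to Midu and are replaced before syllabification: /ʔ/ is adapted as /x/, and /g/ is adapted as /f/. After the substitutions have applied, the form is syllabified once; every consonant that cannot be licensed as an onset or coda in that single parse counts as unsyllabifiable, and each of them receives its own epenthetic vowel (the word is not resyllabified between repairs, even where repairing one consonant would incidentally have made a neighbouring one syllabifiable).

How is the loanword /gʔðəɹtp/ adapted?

faxðəɹatapa

Substitution: /g/ → /f/, /ʔ/ → /x/, giving /fxðəɹtp/.
Syllabifying with onset maximization leaves /f/, /ɹ/, /t/, /p/ stranded (no codas are permitted; onsets may contain at most 2 consonants).
Epenthesis after each stranded consonant: /f/ → /fa/, /ɹ/ → /ɹa/, /t/ → /ta/, /p/ → /pa/.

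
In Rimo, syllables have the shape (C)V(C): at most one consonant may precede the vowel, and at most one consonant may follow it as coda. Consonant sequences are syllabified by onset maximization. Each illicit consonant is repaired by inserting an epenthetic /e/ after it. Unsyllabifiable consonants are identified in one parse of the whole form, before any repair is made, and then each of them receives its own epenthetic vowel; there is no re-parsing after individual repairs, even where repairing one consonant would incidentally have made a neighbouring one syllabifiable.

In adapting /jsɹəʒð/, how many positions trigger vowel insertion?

3

The unsyllabifiable consonants are /j/, /s/, /ð/; each receives one epenthetic vowel.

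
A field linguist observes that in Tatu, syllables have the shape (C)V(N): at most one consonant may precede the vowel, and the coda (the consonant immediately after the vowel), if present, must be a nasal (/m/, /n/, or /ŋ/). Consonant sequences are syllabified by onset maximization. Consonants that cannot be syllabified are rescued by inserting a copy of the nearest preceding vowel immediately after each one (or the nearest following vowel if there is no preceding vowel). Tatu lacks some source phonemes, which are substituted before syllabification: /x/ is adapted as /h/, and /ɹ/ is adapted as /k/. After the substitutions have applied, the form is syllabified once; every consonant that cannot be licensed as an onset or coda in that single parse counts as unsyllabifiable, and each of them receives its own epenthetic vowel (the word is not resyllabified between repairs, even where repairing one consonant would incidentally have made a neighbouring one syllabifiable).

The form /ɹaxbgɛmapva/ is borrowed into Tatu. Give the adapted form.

kahabagɛmapava

Substitution: /ɹ/ → /k/, /x/ → /h/, giving /kahbgɛmapva/.
The consonants /h/, /b/, /p/ cannot be parsed into a legal (C)V(N) syllable (only a nasal (/m/, /n/, or /ŋ/) is licensed in coda position; onsets are limited to one consonant).
Each unlicensed consonant becomes the onset of a new syllable: /h/ → /ha/, /b/ → /ba/, /p/ → /pa/.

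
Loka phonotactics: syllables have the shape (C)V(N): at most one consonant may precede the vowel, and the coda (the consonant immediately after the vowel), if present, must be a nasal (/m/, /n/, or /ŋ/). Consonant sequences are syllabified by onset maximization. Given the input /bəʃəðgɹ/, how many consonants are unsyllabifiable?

3

Syllabifying with onset maximization leaves /ð/, /g/, /ɹ/ stranded (only a nasal (/m/, /n/, or /ŋ/) is licensed in coda position; onsets are limited to one consonant).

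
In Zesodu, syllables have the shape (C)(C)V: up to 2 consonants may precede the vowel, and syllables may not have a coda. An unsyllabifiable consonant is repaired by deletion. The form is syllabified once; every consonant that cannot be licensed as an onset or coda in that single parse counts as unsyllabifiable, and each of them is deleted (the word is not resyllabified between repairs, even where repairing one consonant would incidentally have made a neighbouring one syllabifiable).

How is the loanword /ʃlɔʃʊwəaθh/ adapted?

Syllabifying with onset maximization leaves /θ/, /h/ stranded (no codas are permitted; onsets may contain at most 2 consonants).
Deleting the stranded consonants removes /θ/, /h/.

ʃlɔʃʊwəa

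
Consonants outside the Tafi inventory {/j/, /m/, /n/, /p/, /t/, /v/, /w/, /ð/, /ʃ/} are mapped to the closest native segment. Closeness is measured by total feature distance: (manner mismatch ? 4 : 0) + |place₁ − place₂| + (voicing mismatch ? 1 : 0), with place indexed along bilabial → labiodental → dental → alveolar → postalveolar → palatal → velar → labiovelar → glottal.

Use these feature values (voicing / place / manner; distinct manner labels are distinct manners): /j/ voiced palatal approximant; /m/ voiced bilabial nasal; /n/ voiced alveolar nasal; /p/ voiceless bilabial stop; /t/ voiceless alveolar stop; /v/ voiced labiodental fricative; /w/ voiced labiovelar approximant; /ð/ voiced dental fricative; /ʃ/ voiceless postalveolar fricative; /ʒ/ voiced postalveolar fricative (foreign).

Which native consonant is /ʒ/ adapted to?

/ʃ/ is closest: same manner (fricative), place distance 0 (postalveolar→postalveolar), voicing differs (+1); total 1. Next closest is /ð/ at distance 2.

ʃ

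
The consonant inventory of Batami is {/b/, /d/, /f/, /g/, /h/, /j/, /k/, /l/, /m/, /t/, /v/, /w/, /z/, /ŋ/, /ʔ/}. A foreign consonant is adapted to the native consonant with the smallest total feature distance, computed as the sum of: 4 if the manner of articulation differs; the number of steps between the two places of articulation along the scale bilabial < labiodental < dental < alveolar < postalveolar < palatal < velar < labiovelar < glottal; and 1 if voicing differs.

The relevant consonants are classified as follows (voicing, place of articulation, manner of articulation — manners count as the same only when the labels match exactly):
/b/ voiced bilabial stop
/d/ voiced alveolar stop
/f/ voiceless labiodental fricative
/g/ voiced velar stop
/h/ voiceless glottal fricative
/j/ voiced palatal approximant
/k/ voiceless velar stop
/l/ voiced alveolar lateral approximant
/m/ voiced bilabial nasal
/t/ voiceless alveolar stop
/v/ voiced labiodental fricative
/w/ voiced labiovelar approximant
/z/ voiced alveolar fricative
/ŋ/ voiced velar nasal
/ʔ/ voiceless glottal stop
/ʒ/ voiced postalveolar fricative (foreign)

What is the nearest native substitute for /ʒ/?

z

/z/ is closest: same manner (fricative), place distance 1 (postalveolar→alveolar), same voicing; total 1. Next closest is /v/ at distance 3.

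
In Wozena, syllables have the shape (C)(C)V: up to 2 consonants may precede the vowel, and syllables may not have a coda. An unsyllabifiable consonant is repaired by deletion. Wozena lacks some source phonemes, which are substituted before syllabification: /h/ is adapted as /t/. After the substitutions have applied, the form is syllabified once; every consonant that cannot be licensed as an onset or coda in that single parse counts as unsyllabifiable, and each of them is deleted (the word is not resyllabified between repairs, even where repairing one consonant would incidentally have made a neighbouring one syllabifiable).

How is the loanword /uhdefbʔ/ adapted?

Substitution: /h/ → /t/, giving /utdefbʔ/.
The consonants /f/, /b/, /ʔ/ cannot be parsed into a legal (C)(C)V syllable (no codas are permitted; onsets may contain at most 2 consonants).
Each unlicensed consonant is deleted: /f/, /b/, /ʔ/.

utde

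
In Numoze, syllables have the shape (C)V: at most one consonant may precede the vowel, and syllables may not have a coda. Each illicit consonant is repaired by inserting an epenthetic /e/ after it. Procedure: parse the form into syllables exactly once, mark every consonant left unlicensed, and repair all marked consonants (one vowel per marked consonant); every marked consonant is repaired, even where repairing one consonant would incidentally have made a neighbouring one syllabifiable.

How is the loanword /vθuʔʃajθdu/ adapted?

veθuʔeʃajeθedu

Syllabifying with onset maximization leaves /v/, /ʔ/, /j/, /θ/ stranded (no codas are permitted; onsets are limited to one consonant).
Each unlicensed consonant becomes the onset of a new syllable: /v/ → /ve/, /ʔ/ → /ʔe/, /j/ → /je/, /θ/ → /θe/.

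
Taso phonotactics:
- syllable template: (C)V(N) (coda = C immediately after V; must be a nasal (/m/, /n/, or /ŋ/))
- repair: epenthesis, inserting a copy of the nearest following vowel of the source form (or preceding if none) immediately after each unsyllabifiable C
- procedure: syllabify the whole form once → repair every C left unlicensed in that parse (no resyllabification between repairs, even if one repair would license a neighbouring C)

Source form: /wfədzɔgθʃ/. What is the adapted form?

wəfədɔzɔgɔθɔʃɔ

Under (C)V(N), the unsyllabifiable consonants are /w/, /d/, /g/, /θ/, /ʃ/ (only a nasal (/m/, /n/, or /ŋ/) is licensed in coda position; onsets are limited to one consonant).
Each unlicensed consonant becomes the onset of a new syllable: /w/ → /wə/, /d/ → /dɔ/, /g/ → /gɔ/, /θ/ → /θɔ/, /ʃ/ → /ʃɔ/.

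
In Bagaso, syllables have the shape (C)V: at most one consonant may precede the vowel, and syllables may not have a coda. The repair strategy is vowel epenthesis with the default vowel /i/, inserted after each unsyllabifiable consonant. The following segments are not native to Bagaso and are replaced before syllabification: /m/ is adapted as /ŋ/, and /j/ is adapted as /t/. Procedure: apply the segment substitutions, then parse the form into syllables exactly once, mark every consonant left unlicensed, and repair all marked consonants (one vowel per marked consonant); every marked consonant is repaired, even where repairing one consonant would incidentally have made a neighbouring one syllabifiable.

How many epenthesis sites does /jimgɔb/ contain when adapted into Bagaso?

2

After substitution the input is /tiŋgɔb/.
The unsyllabifiable consonants are /ŋ/, /b/; each receives one epenthetic vowel.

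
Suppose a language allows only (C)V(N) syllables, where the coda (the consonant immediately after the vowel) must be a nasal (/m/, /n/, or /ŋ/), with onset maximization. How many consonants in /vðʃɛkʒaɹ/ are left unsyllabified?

Syllabifying with onset maximization leaves /v/, /ð/, /k/, /ɹ/ stranded (only a nasal (/m/, /n/, or /ŋ/) is licensed in coda position; onsets are limited to one consonant).

4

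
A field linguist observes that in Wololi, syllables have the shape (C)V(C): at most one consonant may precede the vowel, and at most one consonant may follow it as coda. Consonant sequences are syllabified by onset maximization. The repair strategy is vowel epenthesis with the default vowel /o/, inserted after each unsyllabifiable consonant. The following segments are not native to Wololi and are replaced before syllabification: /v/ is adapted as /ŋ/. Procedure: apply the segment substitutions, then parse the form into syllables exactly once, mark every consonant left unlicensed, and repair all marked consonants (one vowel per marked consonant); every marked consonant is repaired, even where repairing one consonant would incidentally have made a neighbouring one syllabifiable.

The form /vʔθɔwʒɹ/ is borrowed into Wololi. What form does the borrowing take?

ŋoʔoθɔwʒoɹo

Substitution: /v/ → /ŋ/, giving /ŋʔθɔwʒɹ/.
Syllabifying with onset maximization leaves /ŋ/, /ʔ/, /ʒ/, /ɹ/ stranded (at most one coda consonant is licensed; onsets are limited to one consonant).
Each unlicensed consonant becomes the onset of a new syllable: /ŋ/ → /ŋo/, /ʔ/ → /ʔo/, /ʒ/ → /ʒo/, /ɹ/ → /ɹo/.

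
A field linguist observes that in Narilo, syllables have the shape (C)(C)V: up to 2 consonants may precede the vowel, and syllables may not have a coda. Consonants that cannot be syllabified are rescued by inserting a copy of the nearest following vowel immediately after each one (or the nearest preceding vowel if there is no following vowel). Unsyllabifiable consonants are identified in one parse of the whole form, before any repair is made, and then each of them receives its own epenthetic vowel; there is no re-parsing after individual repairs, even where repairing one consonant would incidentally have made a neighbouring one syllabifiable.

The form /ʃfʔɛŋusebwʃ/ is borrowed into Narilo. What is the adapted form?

Under (C)(C)V, the unsyllabifiable consonants are /ʃ/, /b/, /w/, /ʃ/ (no codas are permitted; onsets may contain at most 2 consonants).
Epenthesis after each stranded consonant: /ʃ/ → /ʃɛ/, /b/ → /be/, /w/ → /we/, /ʃ/ → /ʃe/.

ʃɛfʔɛŋusebeweʃe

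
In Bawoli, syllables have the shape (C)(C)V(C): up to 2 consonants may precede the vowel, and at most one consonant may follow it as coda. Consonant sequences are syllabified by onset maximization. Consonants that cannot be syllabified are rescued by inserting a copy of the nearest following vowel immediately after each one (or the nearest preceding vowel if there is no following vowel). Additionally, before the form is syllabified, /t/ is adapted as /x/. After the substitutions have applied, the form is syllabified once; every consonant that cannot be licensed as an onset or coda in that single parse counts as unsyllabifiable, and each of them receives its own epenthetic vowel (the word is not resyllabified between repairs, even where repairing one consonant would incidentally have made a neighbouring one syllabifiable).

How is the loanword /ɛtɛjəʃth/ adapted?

Substitution: /t/ → /x/, giving /ɛxɛjəʃxh/.
Syllabifying with onset maximization leaves /x/, /h/ stranded (at most one coda consonant is licensed; onsets may contain at most 2 consonants).
Epenthesis after each stranded consonant: /x/ → /xə/, /h/ → /hə/.

ɛxɛjəʃxəhə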